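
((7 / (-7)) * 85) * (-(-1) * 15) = -1275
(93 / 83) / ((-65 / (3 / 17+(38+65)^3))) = -1727601666 / 91715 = -18836.63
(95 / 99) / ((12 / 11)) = 95 / 108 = 0.88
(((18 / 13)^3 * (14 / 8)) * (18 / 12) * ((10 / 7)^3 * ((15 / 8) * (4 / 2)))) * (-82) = -672502500 / 107653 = -6246.95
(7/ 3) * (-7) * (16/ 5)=-784/ 15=-52.27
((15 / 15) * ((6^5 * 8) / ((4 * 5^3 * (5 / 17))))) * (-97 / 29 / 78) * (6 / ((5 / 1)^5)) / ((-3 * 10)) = 4274208 / 3681640625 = 0.00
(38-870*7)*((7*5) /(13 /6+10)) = -17409.86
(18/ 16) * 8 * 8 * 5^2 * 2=3600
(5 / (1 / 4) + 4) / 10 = 12 / 5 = 2.40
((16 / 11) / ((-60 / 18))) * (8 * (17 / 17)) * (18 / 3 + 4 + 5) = -576 / 11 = -52.36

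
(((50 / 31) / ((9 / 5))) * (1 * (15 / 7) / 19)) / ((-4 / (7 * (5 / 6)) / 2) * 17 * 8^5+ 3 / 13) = -81250 / 153553414977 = -0.00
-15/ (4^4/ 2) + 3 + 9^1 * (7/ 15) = 4533/ 640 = 7.08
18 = 18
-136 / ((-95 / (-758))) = -103088 / 95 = -1085.14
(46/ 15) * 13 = 39.87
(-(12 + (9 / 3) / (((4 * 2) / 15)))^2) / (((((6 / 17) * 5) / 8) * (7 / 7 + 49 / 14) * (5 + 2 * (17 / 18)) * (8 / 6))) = -337977 / 9920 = -34.07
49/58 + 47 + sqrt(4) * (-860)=-96985/58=-1672.16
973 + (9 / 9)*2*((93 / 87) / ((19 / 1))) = 536185 / 551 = 973.11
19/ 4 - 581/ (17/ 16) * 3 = -111229/ 68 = -1635.72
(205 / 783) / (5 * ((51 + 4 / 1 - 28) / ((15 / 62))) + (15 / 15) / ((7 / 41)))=1435 / 3090501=0.00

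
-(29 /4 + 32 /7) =-11.82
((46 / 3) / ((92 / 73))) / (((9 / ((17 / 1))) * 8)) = 1241 / 432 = 2.87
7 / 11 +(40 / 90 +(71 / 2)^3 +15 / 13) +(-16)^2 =463290241 / 10296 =44997.11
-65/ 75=-0.87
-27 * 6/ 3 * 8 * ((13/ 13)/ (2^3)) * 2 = -108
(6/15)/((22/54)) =54/55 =0.98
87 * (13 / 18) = 377 / 6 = 62.83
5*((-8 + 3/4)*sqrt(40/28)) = -145*sqrt(70)/28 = -43.33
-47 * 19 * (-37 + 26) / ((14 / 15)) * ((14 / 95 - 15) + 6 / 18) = -152810.43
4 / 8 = 1 / 2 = 0.50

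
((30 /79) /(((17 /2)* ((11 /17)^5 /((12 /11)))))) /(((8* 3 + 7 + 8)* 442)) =589560 /23652110911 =0.00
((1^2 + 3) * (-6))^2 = 576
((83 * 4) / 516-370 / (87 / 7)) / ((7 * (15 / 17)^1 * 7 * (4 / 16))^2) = -55982768 / 224553525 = -0.25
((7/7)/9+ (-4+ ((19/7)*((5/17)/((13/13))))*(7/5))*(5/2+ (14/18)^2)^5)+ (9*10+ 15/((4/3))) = -1385479225881311/1896810714144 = -730.43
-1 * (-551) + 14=565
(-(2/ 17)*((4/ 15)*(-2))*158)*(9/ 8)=948/ 85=11.15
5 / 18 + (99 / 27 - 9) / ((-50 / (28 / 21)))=21 / 50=0.42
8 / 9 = 0.89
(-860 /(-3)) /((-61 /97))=-83420 /183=-455.85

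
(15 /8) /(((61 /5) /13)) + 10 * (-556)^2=1508584655 /488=3091362.00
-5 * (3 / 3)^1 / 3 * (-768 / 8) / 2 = 80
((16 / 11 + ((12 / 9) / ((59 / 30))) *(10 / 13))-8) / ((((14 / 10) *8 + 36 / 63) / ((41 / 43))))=-18233110 / 37367473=-0.49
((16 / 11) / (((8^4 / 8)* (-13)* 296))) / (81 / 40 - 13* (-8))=-5 / 718052192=-0.00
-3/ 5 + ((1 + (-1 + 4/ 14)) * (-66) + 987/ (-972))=-232159/ 11340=-20.47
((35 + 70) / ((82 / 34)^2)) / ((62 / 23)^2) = 2.48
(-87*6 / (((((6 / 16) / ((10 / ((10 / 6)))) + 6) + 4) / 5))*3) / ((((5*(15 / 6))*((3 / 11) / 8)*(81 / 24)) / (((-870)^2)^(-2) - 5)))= 8066398348797184 / 2981783896875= 2705.23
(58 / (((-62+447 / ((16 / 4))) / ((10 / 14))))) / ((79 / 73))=84680 / 110047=0.77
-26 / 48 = -13 / 24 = -0.54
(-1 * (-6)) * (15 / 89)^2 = 1350 / 7921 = 0.17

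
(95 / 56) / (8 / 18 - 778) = -855 / 391888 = -0.00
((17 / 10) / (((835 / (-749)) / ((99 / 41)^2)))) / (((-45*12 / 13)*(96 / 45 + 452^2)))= 180261081 / 172062743676800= 0.00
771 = 771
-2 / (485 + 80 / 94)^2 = -4418 / 521437225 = -0.00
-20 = -20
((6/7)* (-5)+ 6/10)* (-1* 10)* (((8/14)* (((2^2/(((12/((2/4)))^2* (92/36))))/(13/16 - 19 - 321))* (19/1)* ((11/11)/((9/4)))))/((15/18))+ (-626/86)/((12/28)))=-19143849058/30581145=-626.00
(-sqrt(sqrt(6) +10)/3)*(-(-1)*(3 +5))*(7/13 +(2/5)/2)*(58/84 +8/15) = -16448*sqrt(sqrt(6) +10)/6825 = -8.50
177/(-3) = -59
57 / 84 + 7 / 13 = 443 / 364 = 1.22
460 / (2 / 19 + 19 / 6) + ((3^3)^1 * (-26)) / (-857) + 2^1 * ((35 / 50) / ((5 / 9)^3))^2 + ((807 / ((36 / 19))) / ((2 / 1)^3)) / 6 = 13206216670498987 / 71923725000000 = 183.61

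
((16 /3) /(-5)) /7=-16 /105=-0.15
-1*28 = -28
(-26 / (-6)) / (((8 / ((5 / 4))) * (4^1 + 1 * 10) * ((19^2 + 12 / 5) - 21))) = 325 / 2300928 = 0.00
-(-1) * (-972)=-972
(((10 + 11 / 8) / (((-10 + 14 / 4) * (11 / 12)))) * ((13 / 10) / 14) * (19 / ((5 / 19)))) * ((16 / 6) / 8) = -4693 / 1100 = -4.27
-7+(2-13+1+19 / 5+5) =-8.20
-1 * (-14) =14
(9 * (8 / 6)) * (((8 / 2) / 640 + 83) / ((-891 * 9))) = -4427 / 35640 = -0.12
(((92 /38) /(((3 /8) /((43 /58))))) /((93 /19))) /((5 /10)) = 15824 /8091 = 1.96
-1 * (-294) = 294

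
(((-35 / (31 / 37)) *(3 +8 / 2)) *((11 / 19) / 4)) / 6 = -99715 / 14136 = -7.05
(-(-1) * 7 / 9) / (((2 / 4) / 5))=70 / 9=7.78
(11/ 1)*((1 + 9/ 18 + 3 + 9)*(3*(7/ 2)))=6237/ 4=1559.25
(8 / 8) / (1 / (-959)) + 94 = -865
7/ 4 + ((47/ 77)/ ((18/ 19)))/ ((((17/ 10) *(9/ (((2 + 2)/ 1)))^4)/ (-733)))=-2810327293/ 309180564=-9.09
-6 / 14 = -3 / 7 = -0.43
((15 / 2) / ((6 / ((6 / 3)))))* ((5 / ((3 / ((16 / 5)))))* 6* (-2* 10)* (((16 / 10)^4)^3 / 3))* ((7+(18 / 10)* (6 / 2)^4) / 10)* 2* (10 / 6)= -3360107534483456 / 439453125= -7646111.37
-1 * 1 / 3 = -1 / 3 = -0.33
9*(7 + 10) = 153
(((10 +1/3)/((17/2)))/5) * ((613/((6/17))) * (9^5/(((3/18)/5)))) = 748072098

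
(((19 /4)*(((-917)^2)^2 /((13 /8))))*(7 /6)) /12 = 94043543272693 /468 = 200947742035.67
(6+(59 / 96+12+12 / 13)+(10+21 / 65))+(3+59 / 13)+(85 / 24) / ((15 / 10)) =744313 / 18720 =39.76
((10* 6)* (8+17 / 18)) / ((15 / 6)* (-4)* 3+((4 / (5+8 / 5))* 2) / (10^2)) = -44275 / 2474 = -17.90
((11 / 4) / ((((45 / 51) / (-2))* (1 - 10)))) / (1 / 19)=3553 / 270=13.16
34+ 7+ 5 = 46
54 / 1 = 54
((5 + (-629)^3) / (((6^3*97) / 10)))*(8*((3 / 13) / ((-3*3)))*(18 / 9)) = 1659054560 / 34047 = 48728.36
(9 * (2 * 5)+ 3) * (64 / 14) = 2976 / 7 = 425.14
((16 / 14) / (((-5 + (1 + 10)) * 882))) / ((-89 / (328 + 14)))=-0.00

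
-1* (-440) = 440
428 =428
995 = 995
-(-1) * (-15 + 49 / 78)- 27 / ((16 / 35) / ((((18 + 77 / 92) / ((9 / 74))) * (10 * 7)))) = -9190348589 / 14352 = -640353.16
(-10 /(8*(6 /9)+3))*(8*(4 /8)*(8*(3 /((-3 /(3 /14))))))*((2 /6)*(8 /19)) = 768 /665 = 1.15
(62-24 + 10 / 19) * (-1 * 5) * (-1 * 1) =192.63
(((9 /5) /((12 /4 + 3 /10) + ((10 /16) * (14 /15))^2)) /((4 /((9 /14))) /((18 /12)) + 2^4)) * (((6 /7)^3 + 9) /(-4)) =-7223661 /122264408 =-0.06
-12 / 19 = -0.63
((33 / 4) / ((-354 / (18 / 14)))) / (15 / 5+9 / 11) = -363 / 46256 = -0.01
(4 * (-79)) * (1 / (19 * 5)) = -316 / 95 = -3.33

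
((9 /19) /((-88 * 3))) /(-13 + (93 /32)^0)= 1 /6688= 0.00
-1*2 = -2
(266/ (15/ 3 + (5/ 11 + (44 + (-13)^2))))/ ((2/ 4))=5852/ 2403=2.44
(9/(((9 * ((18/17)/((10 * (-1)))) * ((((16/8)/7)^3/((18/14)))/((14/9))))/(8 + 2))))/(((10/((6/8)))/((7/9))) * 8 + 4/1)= -1020425/17784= -57.38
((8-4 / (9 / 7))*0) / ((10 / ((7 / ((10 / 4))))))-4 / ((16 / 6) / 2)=-3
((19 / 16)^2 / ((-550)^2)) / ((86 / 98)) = 17689 / 3329920000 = 0.00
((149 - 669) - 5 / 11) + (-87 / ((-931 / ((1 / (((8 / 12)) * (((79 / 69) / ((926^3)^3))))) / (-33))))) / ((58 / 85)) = -2202054989756278765750257571705 / 809039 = -2721815622925815400432189.00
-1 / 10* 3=-3 / 10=-0.30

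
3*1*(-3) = -9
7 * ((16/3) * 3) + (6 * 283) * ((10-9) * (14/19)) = 25900/19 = 1363.16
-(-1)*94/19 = 4.95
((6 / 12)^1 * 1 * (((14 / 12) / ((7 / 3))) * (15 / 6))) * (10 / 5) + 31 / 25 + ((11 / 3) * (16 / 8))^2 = 50641 / 900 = 56.27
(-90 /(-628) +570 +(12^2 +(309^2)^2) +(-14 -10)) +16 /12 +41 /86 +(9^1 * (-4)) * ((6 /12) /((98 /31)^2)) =886636220622340733 /97254906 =9116622051.15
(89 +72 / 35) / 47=3187 / 1645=1.94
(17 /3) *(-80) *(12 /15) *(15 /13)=-5440 /13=-418.46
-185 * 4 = -740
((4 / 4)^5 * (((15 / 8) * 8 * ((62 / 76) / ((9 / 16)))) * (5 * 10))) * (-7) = -434000 / 57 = -7614.04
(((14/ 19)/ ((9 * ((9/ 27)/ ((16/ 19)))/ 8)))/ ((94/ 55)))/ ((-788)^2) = 3080/ 1975416909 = 0.00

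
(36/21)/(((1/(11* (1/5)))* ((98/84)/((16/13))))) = 12672/3185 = 3.98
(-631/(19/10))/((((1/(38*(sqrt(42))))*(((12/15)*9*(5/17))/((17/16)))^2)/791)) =-208435425205*sqrt(42)/82944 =-16285878.94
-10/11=-0.91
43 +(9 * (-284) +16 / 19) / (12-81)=104921 / 1311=80.03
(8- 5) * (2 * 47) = 282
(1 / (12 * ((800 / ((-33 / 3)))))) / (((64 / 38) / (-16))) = 209 / 19200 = 0.01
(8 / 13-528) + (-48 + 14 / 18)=-67229 / 117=-574.61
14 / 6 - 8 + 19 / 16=-215 / 48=-4.48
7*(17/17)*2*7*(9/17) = 51.88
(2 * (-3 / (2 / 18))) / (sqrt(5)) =-54 * sqrt(5) / 5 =-24.15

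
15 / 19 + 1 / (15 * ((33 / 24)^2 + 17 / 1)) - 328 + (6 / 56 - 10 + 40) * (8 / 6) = -692385788 / 2411955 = -287.06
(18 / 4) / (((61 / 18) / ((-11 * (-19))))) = 16929 / 61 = 277.52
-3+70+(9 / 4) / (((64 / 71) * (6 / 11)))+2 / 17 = 624023 / 8704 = 71.69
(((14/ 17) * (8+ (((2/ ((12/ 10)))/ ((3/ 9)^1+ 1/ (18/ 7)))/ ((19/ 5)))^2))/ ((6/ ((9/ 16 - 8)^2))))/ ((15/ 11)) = 8187149663/ 175705920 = 46.60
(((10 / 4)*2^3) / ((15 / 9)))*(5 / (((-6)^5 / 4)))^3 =-125 / 612220032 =-0.00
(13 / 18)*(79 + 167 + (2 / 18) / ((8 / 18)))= 12805 / 72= 177.85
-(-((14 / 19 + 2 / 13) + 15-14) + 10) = -8.11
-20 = -20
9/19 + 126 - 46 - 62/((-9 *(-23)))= 315325/3933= 80.17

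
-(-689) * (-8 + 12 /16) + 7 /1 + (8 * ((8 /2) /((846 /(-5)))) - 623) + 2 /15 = -47471647 /8460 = -5611.31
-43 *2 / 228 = -43 / 114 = -0.38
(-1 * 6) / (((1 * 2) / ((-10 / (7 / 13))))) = 390 / 7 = 55.71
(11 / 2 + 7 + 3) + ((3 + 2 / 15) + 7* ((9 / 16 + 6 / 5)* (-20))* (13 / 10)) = -36257 / 120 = -302.14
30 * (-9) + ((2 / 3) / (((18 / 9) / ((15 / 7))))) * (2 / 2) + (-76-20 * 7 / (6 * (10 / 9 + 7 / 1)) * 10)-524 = -458905 / 511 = -898.05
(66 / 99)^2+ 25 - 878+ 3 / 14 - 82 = -117727 / 126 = -934.34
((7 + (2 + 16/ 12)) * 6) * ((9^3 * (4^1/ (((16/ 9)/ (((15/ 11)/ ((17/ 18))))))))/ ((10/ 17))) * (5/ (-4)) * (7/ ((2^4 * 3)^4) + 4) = -7197895963935/ 5767168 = -1248081.55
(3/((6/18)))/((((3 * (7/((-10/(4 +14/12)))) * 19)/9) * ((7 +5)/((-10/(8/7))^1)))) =675/2356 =0.29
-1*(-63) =63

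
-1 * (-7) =7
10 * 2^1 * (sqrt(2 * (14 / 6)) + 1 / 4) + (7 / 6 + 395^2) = 20 * sqrt(42) / 3 + 936187 / 6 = 156074.37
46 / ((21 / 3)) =46 / 7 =6.57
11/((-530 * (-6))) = 11/3180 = 0.00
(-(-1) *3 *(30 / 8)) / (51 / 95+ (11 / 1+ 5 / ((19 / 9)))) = 0.81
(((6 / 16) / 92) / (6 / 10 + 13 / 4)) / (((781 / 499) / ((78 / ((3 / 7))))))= 97305 / 790372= 0.12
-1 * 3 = -3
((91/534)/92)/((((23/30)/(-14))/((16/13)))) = -1960/47081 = -0.04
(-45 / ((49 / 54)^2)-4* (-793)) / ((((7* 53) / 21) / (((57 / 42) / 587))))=213315432 / 522882577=0.41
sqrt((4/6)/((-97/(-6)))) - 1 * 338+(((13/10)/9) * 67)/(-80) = -2434471/7200+2 * sqrt(97)/97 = -337.92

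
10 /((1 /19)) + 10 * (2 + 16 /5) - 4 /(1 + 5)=724 /3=241.33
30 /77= 0.39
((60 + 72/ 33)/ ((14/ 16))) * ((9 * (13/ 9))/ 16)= 4446/ 77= 57.74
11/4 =2.75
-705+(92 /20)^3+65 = -67833 /125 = -542.66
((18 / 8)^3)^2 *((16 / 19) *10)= 2657205 / 2432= 1092.60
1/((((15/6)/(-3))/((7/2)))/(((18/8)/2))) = -189/40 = -4.72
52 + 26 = 78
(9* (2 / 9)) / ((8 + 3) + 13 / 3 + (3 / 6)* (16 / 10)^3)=375 / 3259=0.12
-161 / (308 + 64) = -161 / 372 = -0.43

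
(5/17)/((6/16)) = 40/51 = 0.78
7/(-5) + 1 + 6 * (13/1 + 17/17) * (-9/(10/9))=-3404/5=-680.80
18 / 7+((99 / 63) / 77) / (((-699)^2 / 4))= 61563730 / 23941449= 2.57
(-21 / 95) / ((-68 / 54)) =567 / 3230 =0.18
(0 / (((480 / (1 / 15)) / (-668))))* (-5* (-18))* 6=0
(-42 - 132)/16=-87/8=-10.88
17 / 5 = 3.40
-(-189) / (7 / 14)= 378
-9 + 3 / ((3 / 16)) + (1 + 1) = 9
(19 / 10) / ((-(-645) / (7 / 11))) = 133 / 70950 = 0.00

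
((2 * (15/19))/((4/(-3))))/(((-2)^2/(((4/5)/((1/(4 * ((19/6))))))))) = -3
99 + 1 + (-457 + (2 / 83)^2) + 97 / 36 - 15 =-91589111 / 248004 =-369.30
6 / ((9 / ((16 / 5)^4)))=131072 / 1875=69.91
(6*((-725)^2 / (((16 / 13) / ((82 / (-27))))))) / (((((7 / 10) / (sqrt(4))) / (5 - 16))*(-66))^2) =-1764664.43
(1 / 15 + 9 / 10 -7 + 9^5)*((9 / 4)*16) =10627734 / 5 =2125546.80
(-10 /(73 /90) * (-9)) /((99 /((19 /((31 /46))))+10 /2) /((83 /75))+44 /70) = 20565657000 /1542000827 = 13.34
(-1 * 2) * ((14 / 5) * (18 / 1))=-504 / 5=-100.80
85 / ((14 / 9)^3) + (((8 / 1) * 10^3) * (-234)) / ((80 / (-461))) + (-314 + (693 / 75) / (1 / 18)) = 740007058277 / 68600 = 10787274.90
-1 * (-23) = 23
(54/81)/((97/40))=80/291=0.27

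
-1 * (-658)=658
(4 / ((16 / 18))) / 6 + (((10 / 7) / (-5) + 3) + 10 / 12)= 361 / 84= 4.30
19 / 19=1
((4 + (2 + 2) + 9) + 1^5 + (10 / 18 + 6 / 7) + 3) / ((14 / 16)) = 11296 / 441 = 25.61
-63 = -63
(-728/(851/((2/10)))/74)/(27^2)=-364/114770115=-0.00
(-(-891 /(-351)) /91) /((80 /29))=-957 /94640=-0.01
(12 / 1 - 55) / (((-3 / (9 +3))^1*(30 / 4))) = 344 / 15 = 22.93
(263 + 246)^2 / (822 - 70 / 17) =4404377 / 13904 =316.77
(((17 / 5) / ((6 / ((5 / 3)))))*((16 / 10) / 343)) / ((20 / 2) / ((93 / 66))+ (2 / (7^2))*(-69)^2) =1054 / 48189015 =0.00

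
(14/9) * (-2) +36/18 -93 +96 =17/9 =1.89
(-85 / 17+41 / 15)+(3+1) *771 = 46226 / 15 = 3081.73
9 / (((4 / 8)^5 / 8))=2304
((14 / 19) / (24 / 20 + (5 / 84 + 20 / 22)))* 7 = 452760 / 190361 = 2.38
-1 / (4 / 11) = -11 / 4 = -2.75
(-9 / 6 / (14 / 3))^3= -0.03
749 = 749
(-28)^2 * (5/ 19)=3920/ 19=206.32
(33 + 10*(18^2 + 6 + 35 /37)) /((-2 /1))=-123671 /74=-1671.23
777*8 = 6216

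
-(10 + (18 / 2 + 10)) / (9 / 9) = -29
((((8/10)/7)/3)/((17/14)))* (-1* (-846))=2256/85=26.54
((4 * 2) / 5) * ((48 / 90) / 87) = 64 / 6525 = 0.01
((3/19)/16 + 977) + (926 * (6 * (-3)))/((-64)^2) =18929531/19456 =972.94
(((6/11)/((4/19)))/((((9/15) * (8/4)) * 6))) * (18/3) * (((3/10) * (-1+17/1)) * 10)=1140/11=103.64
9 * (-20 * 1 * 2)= -360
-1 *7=-7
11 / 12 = 0.92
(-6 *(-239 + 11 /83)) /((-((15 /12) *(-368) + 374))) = 59478 /3569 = 16.67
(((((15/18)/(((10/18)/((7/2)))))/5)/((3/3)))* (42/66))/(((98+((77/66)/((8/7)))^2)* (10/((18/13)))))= 15552/16648775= 0.00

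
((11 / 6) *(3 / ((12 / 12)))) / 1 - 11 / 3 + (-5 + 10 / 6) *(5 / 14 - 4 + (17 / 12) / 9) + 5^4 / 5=78502 / 567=138.45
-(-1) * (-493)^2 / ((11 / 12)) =2916588 / 11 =265144.36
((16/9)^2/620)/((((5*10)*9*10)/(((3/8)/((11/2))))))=0.00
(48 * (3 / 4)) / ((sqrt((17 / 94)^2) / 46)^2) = 673091136 / 289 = 2329035.07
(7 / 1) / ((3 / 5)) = 35 / 3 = 11.67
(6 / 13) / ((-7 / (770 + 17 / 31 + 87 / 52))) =-3734463 / 73346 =-50.92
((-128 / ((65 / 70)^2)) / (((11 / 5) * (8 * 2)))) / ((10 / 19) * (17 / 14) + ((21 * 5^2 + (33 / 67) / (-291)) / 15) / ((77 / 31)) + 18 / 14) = -25412389800 / 96505952491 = -0.26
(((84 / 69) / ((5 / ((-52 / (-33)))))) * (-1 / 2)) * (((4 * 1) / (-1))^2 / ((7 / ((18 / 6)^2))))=-4992 / 1265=-3.95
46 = 46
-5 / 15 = -1 / 3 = -0.33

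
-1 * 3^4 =-81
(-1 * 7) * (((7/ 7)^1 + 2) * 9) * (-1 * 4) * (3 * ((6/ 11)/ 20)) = 3402/ 55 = 61.85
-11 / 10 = -1.10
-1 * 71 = -71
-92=-92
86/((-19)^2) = 0.24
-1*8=-8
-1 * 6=-6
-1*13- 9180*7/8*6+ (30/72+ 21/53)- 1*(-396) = -30407915/636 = -47811.19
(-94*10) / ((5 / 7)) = -1316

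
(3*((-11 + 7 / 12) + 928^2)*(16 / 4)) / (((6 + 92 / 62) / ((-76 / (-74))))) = 6086774887 / 4292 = 1418167.49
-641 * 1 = -641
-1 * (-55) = 55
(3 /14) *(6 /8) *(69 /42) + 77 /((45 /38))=2303299 /35280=65.29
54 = 54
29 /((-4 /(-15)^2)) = -1631.25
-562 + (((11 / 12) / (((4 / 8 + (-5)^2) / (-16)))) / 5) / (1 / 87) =-145862 / 255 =-572.01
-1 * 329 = -329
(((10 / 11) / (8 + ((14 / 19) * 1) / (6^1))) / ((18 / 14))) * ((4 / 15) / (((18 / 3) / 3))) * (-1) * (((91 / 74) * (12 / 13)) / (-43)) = 7448 / 24308889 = 0.00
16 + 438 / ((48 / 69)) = 5165 / 8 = 645.62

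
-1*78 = -78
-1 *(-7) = 7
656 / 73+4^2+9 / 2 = 4305 / 146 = 29.49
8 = 8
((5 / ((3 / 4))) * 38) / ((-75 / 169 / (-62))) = 1592656 / 45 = 35392.36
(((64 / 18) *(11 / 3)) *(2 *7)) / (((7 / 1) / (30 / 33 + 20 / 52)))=11840 / 351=33.73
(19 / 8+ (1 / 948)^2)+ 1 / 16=136912 / 56169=2.44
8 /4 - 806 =-804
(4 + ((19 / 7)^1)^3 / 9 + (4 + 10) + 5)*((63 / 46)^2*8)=1401480 / 3703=378.47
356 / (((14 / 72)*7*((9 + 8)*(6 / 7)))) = 2136 / 119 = 17.95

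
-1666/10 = -833/5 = -166.60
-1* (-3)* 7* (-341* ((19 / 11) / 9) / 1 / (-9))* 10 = 41230 / 27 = 1527.04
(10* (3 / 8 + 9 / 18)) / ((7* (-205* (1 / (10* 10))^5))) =-2500000000 / 41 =-60975609.76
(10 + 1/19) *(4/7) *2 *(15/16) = 10.77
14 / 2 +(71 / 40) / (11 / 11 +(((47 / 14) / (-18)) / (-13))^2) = 470951537 / 53671925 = 8.77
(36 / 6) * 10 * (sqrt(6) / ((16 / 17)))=255 * sqrt(6) / 4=156.15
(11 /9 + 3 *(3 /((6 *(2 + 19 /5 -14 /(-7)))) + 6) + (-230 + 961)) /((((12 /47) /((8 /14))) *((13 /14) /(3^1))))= 8253059 /1521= 5426.07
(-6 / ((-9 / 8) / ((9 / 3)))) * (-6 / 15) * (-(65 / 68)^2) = 1690 / 289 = 5.85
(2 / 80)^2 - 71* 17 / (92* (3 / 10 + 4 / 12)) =-14483563 / 699200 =-20.71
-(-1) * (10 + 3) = 13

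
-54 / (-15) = 3.60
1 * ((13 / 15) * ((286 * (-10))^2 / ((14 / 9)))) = 31900440 / 7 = 4557205.71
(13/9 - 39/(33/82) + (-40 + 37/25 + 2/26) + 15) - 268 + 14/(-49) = -87205642/225225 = -387.19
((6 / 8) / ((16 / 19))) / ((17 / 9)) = 513 / 1088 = 0.47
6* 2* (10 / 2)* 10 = 600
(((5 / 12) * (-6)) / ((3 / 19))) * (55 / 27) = -32.25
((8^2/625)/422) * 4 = 128/131875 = 0.00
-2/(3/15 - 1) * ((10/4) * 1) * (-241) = -6025/4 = -1506.25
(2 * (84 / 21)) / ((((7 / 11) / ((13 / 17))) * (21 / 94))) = 107536 / 2499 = 43.03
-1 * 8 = -8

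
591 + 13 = 604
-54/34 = -27/17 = -1.59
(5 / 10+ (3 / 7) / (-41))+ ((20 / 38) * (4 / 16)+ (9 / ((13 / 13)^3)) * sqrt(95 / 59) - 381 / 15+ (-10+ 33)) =-48501 / 27265+ 9 * sqrt(5605) / 59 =9.64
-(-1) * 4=4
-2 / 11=-0.18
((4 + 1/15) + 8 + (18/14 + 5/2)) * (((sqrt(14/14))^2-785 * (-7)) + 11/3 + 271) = 28815824/315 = 91478.81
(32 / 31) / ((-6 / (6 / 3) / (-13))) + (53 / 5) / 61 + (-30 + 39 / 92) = -65054737 / 2609580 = -24.93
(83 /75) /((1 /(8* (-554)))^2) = 1630337792 /75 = 21737837.23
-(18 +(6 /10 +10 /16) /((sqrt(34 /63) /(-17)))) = -18 +147 * sqrt(238) /80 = 10.35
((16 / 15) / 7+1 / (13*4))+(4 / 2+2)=22777 / 5460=4.17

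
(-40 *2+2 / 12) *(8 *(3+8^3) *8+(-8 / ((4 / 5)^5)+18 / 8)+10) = -2020097717 / 768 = -2630335.57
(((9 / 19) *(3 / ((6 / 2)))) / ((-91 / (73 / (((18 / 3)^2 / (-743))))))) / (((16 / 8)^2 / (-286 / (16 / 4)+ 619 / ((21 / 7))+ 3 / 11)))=483649163 / 1825824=264.89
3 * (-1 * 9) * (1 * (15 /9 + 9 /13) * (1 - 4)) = 2484 /13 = 191.08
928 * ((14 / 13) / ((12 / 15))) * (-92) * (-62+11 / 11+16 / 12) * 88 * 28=658972948480 / 39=16896742268.72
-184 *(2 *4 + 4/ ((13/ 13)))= -2208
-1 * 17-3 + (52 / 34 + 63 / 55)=-16199 / 935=-17.33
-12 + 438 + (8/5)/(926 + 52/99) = 97688586/229315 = 426.00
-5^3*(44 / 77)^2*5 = -204.08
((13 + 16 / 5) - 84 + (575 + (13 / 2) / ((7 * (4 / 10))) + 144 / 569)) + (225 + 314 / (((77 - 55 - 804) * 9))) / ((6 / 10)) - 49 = 702799269829 / 840970620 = 835.70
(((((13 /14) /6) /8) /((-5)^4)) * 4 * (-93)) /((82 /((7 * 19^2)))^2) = -367635541 /33620000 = -10.94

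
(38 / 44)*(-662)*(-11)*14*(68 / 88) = 748391 / 11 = 68035.55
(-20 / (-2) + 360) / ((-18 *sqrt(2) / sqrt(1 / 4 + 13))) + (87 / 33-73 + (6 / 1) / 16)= -6159 / 88-185 *sqrt(106) / 36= -122.90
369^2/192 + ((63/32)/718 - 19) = 3964363/5744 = 690.17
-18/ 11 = -1.64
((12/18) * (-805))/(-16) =805/24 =33.54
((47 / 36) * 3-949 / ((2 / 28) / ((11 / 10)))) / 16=-876641 / 960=-913.17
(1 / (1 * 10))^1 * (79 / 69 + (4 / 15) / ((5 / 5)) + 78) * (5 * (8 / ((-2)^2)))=27397 / 345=79.41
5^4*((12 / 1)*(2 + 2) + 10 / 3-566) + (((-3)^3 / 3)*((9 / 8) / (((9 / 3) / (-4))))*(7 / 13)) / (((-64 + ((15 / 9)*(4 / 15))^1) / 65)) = -1103985515 / 3432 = -321674.10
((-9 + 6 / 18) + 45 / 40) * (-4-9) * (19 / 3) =44707 / 72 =620.93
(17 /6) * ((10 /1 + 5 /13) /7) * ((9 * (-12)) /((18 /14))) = -4590 /13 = -353.08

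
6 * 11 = 66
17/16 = 1.06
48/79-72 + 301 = 18139/79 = 229.61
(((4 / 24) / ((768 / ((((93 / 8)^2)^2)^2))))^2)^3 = 57773206732074200095366642689627553143253208890362171400793162829469651079056758082404561 / 401734511064747568885490523085290650630550748445698208825344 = 143809419257891164385386700000.00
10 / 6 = 5 / 3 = 1.67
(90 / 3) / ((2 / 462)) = 6930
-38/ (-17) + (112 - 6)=1840/ 17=108.24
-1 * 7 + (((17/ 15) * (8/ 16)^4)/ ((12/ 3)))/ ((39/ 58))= -130547/ 18720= -6.97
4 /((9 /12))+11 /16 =289 /48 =6.02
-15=-15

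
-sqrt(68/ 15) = -2 * sqrt(255)/ 15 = -2.13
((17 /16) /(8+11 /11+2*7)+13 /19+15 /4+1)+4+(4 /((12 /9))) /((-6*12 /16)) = 184877 /20976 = 8.81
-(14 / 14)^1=-1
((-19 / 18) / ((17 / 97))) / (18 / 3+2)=-1843 / 2448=-0.75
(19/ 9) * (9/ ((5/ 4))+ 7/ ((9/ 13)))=14801/ 405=36.55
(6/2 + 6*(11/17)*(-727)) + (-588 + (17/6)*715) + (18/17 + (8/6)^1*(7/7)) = -140683/102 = -1379.25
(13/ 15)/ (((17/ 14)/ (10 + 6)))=2912/ 255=11.42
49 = 49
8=8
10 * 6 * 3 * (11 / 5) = 396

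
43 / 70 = 0.61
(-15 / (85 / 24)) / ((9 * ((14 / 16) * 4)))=-16 / 119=-0.13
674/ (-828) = -337/ 414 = -0.81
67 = 67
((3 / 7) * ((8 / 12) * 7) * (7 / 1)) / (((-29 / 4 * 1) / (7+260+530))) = -44632 / 29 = -1539.03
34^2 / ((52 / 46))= 13294 / 13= 1022.62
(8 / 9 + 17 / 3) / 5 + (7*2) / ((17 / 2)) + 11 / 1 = 10678 / 765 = 13.96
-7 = -7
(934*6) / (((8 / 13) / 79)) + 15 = 1438857 / 2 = 719428.50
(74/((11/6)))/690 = 74/1265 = 0.06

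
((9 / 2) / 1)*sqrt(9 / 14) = 27*sqrt(14) / 28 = 3.61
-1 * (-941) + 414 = 1355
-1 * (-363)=363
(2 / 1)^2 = 4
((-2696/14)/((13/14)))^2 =7268416/169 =43008.38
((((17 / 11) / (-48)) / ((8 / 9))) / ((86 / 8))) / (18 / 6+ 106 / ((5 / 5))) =-51 / 1649824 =-0.00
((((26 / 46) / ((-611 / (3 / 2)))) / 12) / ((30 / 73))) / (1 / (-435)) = 0.12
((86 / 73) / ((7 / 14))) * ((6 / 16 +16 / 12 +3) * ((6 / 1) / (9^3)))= 4859 / 53217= 0.09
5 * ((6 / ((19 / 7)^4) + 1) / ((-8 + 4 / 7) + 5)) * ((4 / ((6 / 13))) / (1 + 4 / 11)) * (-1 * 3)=289743454 / 6646371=43.59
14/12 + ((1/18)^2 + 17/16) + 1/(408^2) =3344317/1498176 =2.23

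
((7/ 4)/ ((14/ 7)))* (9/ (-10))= -0.79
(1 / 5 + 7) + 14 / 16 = 323 / 40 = 8.08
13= 13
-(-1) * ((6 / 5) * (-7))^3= -74088 / 125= -592.70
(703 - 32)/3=671/3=223.67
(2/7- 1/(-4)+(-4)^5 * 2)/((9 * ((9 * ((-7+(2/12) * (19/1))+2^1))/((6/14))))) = 57329/9702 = 5.91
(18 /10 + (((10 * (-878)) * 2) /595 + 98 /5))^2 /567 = 2588881 /22303575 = 0.12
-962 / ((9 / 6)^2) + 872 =4000 / 9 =444.44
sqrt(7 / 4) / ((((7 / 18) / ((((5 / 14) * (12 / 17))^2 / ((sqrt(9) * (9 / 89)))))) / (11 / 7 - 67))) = -12228600 * sqrt(7) / 693889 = -46.63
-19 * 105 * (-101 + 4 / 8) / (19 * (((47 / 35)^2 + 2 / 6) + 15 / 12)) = 155121750 / 49783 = 3115.96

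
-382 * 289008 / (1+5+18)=-4600044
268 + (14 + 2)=284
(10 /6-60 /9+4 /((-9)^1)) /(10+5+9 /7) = -343 /1026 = -0.33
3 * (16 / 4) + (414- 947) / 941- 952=-885073 / 941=-940.57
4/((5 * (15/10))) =8/15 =0.53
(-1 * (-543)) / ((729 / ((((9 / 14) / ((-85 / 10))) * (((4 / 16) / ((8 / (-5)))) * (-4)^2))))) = 905 / 6426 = 0.14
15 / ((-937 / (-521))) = 8.34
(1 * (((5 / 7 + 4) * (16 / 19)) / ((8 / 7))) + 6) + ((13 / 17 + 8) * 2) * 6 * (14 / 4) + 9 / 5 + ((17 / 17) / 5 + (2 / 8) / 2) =981187 / 2584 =379.72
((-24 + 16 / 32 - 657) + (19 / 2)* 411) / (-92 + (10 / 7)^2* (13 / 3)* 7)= -8463 / 79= -107.13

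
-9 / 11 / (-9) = 1 / 11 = 0.09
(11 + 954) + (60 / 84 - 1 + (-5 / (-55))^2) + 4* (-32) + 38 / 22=710167 / 847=838.45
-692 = -692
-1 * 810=-810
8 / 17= 0.47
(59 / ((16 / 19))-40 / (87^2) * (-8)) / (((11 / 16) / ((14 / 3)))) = 118859566 / 249777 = 475.86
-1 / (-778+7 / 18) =18 / 13997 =0.00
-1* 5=-5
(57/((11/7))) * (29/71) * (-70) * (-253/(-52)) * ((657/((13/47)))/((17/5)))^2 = -2462731092.94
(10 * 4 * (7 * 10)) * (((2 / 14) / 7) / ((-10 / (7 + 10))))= -680 / 7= -97.14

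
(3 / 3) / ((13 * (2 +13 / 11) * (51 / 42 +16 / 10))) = 22 / 2561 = 0.01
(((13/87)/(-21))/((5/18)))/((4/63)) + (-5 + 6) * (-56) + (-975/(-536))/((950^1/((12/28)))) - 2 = -1207387891/20673520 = -58.40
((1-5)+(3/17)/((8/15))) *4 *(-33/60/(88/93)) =46407/5440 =8.53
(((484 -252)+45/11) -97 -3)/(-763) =-1497/8393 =-0.18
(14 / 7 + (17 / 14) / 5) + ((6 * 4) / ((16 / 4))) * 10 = 4357 / 70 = 62.24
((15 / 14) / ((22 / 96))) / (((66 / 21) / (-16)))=-2880 / 121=-23.80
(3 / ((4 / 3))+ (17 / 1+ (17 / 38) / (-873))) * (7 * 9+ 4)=85570055 / 66348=1289.72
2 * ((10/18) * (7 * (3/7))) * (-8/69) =-80/207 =-0.39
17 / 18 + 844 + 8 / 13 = 197861 / 234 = 845.56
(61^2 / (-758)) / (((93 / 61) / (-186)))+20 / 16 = 909819 / 1516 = 600.14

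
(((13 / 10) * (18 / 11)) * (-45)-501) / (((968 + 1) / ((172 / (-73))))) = 376336 / 259369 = 1.45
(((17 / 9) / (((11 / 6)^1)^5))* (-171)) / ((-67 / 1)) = 2511648 / 10790417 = 0.23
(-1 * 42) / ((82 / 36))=-756 / 41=-18.44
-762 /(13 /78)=-4572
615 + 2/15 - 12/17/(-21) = 1098073/1785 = 615.17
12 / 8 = 3 / 2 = 1.50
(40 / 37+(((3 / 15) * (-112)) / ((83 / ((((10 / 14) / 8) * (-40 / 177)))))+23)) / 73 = 13092641 / 39680391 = 0.33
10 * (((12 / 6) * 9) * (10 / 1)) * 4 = 7200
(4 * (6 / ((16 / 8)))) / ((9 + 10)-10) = 4 / 3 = 1.33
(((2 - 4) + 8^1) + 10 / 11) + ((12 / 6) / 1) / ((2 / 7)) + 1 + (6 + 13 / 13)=241 / 11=21.91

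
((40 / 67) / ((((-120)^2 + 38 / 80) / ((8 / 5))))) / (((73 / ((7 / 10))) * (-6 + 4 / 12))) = -5376 / 47894251793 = -0.00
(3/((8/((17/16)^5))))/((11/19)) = 80931849/92274688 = 0.88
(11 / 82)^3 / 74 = 1331 / 40801232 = 0.00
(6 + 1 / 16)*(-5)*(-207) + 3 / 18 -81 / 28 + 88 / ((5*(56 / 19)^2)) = 73782091 / 11760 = 6273.99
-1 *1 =-1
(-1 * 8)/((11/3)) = -24/11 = -2.18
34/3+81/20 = 923/60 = 15.38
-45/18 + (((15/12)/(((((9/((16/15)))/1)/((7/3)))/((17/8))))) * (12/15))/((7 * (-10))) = -10159/4050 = -2.51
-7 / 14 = -1 / 2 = -0.50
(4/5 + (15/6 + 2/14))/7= 0.49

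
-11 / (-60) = 11 / 60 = 0.18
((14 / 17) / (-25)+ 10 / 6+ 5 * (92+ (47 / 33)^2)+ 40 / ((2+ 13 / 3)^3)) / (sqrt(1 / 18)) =1498160813686 * sqrt(2) / 1058172225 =2002.24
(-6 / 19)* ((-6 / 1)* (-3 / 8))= -27 / 38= -0.71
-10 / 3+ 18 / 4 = 7 / 6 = 1.17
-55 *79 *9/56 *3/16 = -117315/896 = -130.93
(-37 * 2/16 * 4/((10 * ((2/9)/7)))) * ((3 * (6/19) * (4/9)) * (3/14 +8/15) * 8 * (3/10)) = -104562/2375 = -44.03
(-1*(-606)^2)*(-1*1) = 367236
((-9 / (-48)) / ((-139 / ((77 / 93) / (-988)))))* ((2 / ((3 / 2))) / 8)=77 / 408700032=0.00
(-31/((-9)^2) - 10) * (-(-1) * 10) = -8410/81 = -103.83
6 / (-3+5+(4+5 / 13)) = 78 / 83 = 0.94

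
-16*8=-128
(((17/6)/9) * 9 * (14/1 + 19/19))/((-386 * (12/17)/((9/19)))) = -4335/58672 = -0.07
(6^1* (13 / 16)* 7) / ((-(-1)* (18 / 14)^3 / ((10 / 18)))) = 156065 / 17496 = 8.92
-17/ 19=-0.89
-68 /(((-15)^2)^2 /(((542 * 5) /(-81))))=36856 /820125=0.04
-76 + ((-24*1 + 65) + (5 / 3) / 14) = -1465 / 42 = -34.88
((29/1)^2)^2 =707281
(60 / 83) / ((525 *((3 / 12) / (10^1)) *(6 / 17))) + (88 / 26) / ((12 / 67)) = 143911 / 7553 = 19.05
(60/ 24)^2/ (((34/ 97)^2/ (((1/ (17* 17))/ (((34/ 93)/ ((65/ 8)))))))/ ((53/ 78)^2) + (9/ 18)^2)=102415788875/ 60800040707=1.68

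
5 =5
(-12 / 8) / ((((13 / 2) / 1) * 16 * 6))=-1 / 416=-0.00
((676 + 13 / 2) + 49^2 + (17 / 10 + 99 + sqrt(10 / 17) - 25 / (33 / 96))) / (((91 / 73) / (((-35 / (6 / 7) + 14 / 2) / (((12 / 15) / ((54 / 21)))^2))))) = -48908384145 / 56056 - 1428975 * sqrt(170) / 86632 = -872706.58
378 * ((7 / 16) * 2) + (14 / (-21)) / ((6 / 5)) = 11887 / 36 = 330.19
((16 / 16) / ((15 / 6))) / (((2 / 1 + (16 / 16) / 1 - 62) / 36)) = -72 / 295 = -0.24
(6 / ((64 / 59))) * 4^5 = 5664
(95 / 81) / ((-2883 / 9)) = -95 / 25947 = -0.00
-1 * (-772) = 772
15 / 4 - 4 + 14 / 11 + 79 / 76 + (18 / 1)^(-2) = 139853 / 67716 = 2.07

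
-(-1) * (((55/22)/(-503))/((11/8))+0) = -20/5533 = -0.00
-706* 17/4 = -6001/2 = -3000.50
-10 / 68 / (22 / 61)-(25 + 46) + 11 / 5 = -258837 / 3740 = -69.21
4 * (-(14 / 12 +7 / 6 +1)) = -40 / 3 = -13.33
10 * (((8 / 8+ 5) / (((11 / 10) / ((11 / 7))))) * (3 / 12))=150 / 7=21.43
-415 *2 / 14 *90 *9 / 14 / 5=-33615 / 49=-686.02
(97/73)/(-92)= -97/6716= -0.01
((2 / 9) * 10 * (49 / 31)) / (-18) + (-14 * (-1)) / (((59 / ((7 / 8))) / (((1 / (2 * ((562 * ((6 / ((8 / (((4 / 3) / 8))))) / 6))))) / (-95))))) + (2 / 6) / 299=-229546069348 / 1182496428945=-0.19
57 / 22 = 2.59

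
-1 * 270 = -270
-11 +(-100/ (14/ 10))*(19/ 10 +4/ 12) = -170.52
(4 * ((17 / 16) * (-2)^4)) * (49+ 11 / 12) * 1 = 10183 / 3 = 3394.33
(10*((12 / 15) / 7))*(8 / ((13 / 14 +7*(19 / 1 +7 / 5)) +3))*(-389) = -248960 / 10271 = -24.24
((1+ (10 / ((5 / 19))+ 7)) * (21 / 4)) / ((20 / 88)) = 5313 / 5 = 1062.60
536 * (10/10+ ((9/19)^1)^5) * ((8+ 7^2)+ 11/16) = 78388043734/2476099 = 31657.88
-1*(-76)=76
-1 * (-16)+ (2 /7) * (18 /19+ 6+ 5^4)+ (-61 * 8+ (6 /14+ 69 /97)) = -3745208 /12901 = -290.30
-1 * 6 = -6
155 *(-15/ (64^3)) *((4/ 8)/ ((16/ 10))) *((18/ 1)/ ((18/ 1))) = -0.00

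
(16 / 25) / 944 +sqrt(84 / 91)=0.96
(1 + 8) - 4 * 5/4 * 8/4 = -1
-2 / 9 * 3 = -2 / 3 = -0.67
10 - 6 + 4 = 8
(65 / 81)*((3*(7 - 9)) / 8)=-65 / 108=-0.60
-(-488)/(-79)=-488/79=-6.18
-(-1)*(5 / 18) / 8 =5 / 144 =0.03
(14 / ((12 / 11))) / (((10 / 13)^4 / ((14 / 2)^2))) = 107760653 / 60000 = 1796.01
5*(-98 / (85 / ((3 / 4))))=-4.32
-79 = -79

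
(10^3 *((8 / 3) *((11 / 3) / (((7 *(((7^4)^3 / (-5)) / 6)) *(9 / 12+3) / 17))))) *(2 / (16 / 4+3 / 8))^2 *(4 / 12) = -0.00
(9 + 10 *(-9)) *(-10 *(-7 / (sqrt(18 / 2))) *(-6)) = 11340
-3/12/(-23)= 1/92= 0.01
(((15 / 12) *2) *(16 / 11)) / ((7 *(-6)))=-20 / 231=-0.09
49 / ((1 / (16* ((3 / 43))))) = 2352 / 43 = 54.70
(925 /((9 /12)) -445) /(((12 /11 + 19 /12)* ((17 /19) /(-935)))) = -108742700 /353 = -308052.97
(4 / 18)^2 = 4 / 81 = 0.05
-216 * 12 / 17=-2592 / 17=-152.47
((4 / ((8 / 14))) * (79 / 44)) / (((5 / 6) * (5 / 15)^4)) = 134379 / 110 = 1221.63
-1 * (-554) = 554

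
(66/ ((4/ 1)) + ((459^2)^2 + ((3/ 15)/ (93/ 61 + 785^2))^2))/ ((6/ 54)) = 399478353997.50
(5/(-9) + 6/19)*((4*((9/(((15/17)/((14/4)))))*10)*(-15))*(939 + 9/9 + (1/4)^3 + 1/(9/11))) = 13225822435/2736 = 4833999.43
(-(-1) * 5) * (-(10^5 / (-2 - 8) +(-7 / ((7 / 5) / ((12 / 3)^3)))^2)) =-462000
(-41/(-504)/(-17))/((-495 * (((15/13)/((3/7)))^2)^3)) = 197899169/7796378638125000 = 0.00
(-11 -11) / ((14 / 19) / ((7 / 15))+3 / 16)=-6688 / 537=-12.45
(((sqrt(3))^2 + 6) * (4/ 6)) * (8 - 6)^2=24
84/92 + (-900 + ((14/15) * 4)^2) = -4580647/5175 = -885.15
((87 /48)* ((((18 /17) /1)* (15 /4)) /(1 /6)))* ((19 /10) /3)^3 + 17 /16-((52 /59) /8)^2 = 2276130973 /189366400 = 12.02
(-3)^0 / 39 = 1 / 39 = 0.03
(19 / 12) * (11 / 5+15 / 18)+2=2449 / 360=6.80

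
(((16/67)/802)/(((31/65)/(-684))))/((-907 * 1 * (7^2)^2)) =355680/1813762073039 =0.00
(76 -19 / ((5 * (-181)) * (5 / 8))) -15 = 276177 / 4525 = 61.03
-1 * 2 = -2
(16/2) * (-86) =-688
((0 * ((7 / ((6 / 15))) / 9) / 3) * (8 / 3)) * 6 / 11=0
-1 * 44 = -44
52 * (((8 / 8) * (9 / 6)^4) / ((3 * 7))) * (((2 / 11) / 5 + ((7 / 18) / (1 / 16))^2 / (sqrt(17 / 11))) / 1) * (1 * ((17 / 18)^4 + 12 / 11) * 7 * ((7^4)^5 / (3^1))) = 2259697751612194143827759 / 14113440 + 110725189828997513047560191 * sqrt(187) / 11042163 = 137283986380106102144.53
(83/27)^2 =6889/729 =9.45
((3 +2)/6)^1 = 5/6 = 0.83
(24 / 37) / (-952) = -3 / 4403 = -0.00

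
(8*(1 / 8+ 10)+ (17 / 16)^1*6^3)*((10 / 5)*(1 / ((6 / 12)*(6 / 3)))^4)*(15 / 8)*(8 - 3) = 46575 / 8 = 5821.88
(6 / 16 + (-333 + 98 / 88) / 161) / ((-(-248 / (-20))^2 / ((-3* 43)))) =-77054925 / 54461792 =-1.41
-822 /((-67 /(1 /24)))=137 /268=0.51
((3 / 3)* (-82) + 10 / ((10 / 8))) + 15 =-59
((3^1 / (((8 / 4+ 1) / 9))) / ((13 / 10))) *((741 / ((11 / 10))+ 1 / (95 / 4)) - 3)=4643.16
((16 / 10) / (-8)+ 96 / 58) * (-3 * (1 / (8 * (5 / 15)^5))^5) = -536333689777419 / 4751360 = -112880036.41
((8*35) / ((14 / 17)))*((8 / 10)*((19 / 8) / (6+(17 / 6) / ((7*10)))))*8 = 2170560 / 2537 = 855.56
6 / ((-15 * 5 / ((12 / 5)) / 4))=-96 / 125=-0.77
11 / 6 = 1.83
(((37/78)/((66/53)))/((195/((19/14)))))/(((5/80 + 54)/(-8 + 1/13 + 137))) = 125041204/19754709975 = 0.01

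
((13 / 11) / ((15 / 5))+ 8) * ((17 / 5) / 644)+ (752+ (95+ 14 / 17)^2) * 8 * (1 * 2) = 4881108015941 / 30709140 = 158946.42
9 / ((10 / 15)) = 27 / 2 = 13.50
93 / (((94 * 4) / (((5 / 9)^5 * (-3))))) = -96875 / 2466936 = -0.04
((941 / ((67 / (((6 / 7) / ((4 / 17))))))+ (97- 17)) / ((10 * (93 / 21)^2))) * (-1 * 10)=-861217 / 128774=-6.69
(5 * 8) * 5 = 200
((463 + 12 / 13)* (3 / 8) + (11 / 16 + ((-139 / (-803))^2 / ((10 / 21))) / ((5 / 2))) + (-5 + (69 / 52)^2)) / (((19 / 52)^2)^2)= 20207293699378656 / 2100803842225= 9618.84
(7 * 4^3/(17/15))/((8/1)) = 840/17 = 49.41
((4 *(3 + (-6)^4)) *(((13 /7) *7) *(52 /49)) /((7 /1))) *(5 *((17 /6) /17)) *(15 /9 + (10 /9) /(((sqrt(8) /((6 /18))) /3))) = 7317700 *sqrt(2) /3087 + 14635400 /1029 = 17575.31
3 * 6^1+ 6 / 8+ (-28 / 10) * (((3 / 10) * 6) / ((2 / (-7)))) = 3639 / 100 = 36.39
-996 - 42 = -1038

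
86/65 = 1.32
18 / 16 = 9 / 8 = 1.12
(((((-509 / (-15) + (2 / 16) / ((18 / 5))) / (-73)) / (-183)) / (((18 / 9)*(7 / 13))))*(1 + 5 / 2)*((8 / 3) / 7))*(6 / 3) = 0.01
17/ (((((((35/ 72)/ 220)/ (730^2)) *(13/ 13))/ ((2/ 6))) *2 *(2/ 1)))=341665028.57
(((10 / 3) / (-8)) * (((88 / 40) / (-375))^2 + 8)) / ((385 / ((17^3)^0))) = -28125121 / 3248437500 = -0.01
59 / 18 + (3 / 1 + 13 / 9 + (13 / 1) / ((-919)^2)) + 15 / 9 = 9.39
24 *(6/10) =72/5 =14.40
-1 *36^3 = -46656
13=13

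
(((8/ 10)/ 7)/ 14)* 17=34/ 245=0.14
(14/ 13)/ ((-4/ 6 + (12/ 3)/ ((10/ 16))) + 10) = 105/ 1534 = 0.07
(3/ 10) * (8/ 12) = 1/ 5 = 0.20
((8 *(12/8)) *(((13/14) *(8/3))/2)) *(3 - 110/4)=-364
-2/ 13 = -0.15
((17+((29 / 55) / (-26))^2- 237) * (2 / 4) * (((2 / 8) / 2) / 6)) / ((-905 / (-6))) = -449877159 / 29610152000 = -0.02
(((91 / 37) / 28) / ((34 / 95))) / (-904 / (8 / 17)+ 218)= -95 / 659192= -0.00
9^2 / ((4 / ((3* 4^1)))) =243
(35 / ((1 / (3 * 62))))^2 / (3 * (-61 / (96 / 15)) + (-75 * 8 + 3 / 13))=-5876707200 / 87133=-67445.25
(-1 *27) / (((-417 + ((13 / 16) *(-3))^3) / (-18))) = -663552 / 589117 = -1.13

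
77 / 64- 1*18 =-1075 / 64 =-16.80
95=95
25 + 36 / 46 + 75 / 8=6469 / 184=35.16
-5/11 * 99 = -45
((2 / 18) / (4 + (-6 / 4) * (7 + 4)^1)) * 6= -4 / 75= -0.05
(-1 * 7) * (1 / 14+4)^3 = -185193 / 392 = -472.43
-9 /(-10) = 9 /10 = 0.90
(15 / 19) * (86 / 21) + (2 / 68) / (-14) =29221 / 9044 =3.23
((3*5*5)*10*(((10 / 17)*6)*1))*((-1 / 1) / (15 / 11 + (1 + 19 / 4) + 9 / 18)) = -396000 / 1139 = -347.67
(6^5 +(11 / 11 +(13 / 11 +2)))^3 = 626826421757368 / 1331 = 470943968262.49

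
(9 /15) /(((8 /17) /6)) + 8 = 313 /20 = 15.65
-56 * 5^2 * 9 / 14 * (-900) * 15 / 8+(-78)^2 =1524834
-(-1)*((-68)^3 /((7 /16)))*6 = -30185472 /7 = -4312210.29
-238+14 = -224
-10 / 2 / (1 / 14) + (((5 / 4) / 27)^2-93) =-1901207 / 11664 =-163.00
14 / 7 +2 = 4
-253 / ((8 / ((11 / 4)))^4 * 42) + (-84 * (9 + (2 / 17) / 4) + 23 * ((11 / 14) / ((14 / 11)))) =-3901006677419 / 5240782848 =-744.36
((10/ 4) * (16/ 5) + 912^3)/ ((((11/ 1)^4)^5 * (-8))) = -94818817/ 672749994932560009201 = -0.00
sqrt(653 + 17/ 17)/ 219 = sqrt(654)/ 219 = 0.12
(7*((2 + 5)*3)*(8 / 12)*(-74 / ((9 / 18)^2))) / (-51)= 29008 / 51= 568.78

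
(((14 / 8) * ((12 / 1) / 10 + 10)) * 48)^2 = 22127616 / 25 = 885104.64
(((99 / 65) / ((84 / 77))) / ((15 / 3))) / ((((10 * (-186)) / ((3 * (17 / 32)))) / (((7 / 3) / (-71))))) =14399 / 1831232000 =0.00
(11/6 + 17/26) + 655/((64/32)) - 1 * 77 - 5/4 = 39271/156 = 251.74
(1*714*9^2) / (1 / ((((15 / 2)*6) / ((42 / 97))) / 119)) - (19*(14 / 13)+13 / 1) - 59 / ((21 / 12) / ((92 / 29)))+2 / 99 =13159426234 / 261261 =50368.89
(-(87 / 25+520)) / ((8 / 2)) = -13087 / 100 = -130.87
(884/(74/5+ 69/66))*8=777920/1743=446.31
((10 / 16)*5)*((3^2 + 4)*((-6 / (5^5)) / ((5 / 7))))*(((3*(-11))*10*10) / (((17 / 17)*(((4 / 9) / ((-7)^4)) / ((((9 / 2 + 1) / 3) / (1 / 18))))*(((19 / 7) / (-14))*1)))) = -314790252777 / 950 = -331358160.82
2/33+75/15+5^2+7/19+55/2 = 72643/1254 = 57.93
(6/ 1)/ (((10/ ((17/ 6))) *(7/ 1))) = 0.24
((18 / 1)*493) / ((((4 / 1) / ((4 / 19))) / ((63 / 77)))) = 79866 / 209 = 382.13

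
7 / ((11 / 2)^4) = 112 / 14641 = 0.01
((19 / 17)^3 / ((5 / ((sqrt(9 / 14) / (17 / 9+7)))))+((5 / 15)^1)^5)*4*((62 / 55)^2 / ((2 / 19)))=146072 / 735075+3381438987*sqrt(14) / 10403277500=1.41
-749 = -749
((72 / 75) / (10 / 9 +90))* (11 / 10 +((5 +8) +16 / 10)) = 4239 / 25625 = 0.17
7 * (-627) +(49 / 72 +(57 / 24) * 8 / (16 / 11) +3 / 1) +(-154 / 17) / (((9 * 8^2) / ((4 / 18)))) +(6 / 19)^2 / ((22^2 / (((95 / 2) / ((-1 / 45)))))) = -110742077179 / 25325784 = -4372.70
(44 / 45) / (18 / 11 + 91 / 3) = 484 / 15825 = 0.03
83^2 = 6889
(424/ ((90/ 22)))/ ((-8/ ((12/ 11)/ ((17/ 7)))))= -1484/ 255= -5.82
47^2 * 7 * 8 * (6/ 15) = 247408/ 5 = 49481.60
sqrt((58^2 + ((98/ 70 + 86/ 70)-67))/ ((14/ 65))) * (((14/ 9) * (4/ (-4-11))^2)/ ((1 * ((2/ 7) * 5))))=56 * sqrt(3002662)/ 10125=9.58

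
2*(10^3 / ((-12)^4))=125 / 1296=0.10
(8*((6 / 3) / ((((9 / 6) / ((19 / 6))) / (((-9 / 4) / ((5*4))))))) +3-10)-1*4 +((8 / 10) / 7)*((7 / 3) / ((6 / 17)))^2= -3971 / 405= -9.80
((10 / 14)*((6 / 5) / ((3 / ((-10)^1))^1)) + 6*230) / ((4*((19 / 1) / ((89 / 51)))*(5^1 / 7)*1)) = 44.27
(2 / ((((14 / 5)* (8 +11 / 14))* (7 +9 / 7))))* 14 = 490 / 3567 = 0.14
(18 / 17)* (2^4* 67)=19296 / 17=1135.06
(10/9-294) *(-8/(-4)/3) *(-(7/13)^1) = 36904/351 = 105.14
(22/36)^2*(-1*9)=-121/36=-3.36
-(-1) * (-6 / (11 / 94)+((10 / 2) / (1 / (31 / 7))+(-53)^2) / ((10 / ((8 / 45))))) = -0.94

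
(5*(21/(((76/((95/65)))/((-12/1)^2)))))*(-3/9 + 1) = 2520/13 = 193.85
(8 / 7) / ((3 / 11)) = 88 / 21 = 4.19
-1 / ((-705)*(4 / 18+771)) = 3 / 1631135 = 0.00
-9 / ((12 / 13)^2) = -169 / 16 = -10.56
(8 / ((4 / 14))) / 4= 7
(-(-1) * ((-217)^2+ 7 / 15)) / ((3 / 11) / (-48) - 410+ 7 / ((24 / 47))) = -124316192 / 1046225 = -118.82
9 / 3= 3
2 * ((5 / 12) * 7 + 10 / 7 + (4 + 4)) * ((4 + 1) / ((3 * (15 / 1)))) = 1037 / 378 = 2.74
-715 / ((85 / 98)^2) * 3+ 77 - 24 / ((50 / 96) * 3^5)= -541231877 / 195075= -2774.48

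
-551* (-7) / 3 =3857 / 3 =1285.67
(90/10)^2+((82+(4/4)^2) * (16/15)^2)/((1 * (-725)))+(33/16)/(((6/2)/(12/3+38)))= 143216891/1305000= 109.74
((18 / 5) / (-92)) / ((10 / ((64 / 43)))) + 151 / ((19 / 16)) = 59732864 / 469775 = 127.15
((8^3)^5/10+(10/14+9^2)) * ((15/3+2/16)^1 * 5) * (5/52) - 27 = 8669226296100.49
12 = 12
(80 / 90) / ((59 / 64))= 512 / 531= 0.96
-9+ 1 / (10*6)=-539 / 60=-8.98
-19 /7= -2.71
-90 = -90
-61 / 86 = -0.71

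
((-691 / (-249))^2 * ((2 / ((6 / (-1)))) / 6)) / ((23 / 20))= -4774810 / 12834207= -0.37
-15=-15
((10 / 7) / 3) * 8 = 3.81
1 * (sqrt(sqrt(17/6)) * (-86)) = -43 * 17^(1/4) * 6^(3/4)/3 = -111.58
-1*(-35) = 35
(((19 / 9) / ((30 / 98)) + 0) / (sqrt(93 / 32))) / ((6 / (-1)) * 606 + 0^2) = -931 * sqrt(186) / 11412495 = -0.00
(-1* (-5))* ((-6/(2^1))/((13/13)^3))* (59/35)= -177/7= -25.29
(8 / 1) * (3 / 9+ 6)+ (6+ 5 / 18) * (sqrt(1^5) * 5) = 1477 / 18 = 82.06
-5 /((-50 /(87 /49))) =87 /490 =0.18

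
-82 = -82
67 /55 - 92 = -4993 /55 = -90.78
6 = 6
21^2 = 441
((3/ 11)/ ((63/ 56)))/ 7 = 8/ 231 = 0.03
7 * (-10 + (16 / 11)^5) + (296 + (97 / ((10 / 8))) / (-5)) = 1030951162 / 4026275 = 256.06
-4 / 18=-2 / 9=-0.22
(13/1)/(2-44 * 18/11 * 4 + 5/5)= -13/285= -0.05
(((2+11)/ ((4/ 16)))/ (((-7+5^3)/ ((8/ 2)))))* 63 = 6552/ 59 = 111.05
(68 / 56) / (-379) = -17 / 5306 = -0.00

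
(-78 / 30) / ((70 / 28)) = -26 / 25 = -1.04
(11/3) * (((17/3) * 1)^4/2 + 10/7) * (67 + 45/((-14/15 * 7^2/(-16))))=183027280997/1166886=156851.04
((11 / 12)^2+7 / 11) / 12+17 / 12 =29267 / 19008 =1.54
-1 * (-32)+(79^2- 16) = 6257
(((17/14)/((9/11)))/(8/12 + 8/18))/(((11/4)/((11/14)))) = 187/490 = 0.38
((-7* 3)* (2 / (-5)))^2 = 1764 / 25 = 70.56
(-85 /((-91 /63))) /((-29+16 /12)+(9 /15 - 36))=-11475 /12298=-0.93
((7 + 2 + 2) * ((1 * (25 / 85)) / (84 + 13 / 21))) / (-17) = -1155 / 513553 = -0.00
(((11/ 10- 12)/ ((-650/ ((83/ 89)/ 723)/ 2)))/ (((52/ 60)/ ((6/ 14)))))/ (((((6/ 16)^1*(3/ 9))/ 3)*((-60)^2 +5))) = 325692/ 2286846800875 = 0.00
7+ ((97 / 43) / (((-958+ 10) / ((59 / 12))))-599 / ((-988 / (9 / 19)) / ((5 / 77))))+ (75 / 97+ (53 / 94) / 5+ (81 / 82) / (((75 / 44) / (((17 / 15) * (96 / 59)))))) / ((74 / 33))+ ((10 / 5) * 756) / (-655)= 6578989295876545665134323 / 1181103106135357427022000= 5.57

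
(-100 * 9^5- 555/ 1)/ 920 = -1181091/ 184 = -6418.97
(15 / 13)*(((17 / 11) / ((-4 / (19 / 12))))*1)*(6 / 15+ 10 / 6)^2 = -310403 / 102960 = -3.01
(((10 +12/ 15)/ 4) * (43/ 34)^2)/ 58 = 49923/ 670480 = 0.07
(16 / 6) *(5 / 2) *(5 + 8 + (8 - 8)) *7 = 1820 / 3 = 606.67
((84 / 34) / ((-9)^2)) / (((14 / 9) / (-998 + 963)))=-35 / 51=-0.69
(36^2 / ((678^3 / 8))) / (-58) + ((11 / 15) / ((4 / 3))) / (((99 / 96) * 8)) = 41843653 / 627660195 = 0.07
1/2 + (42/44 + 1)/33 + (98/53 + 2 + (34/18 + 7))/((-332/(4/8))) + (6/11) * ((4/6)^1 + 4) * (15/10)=41756267/9581022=4.36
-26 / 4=-6.50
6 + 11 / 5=41 / 5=8.20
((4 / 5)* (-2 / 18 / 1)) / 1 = -4 / 45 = -0.09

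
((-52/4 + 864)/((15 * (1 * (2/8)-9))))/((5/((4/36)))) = -3404/23625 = -0.14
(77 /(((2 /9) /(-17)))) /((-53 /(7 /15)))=27489 /530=51.87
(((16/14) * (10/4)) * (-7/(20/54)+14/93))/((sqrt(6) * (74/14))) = -17437 * sqrt(6)/10323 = -4.14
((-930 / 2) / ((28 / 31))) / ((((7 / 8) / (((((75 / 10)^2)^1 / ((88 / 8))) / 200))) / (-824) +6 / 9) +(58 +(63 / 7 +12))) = -2672541 / 413350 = -6.47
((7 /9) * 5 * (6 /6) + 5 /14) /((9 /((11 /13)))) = 5885 /14742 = 0.40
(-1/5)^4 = 1/625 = 0.00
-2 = -2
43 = 43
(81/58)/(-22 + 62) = 81/2320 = 0.03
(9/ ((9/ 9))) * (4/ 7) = 36/ 7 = 5.14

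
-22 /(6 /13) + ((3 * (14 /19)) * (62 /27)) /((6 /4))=-22717 /513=-44.28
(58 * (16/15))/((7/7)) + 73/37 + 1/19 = 63.89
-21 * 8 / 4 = -42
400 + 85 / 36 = 402.36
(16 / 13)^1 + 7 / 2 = 123 / 26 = 4.73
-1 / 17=-0.06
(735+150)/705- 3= -82/47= -1.74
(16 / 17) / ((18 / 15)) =40 / 51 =0.78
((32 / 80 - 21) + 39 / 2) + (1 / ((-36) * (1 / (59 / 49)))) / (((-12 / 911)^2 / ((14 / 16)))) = -246423367 / 1451520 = -169.77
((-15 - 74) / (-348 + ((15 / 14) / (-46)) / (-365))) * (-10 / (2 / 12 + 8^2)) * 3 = -2390896 / 19995767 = -0.12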